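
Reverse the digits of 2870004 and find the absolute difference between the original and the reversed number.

Reverse of 2870004 is 4000782.
|2870004 − 4000782| = 1130778

1130778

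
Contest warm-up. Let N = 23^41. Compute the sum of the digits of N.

272

23^41 = 67739389260745218861137988047774370539553852007909099223
Sum of its 56 digits: 272.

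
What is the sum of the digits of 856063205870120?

53

8+5+6+0+6+3+2+0+5+8+7+0+1+2+0 = 53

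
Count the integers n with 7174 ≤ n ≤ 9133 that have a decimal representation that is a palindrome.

20

The integers in [7174, 9133] that have a decimal representation that is a palindrome: 7227, 7337, 7447, 7557, 7667, 7777, …, 9009, 9119.
20 qualify.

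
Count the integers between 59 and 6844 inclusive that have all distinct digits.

3629

The integers in [59, 6844] that have all distinct digits: 59, 60, 61, 62, 63, 64, …, 6842, 6843.
3629 qualify.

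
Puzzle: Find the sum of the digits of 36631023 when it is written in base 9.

39

36631023 in base 9 is 75831276.
Digit sum: 7+5+8+3+1+2+7+6 = 39.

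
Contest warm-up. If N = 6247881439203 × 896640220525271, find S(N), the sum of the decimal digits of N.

105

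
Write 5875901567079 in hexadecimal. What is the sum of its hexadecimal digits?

54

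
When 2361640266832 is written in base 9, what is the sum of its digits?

56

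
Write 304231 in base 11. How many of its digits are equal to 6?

1

304231 in base 11 is 198634.
The digit 6 appears 1 time.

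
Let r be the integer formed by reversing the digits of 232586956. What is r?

Reversing 232586956 gives 659685232.

659685232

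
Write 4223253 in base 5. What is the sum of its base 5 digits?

13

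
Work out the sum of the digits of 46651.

22

4+6+6+5+1 = 22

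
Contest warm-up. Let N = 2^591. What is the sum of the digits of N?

809

2^591 = 8104522595470689372094546608771799123071184047348509570304018222052056272290836223436927829974812098219136497287696853871865529444163623648216552410378835326291370709768573288448
Sum of its 178 digits: 809.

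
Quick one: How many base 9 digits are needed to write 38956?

5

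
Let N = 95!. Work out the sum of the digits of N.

95! = 10329978488239059262599702099394727095397746340117372869212250571234293987594703124871765375385424468563282236864226607350415360000000000000000000000
Sum of its 149 digits: 585.

585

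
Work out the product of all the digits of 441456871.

4×4×1×4×5×6×8×7×1 = 107520

107520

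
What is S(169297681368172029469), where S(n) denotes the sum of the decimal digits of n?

1+6+9+2+9+7+6+8+1+3+6+8+1+7+2+0+2+9+4+6+9 = 106

106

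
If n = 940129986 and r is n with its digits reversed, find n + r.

Reverse of 940129986 is 689921049.
940129986 + 689921049 = 1630051035

1630051035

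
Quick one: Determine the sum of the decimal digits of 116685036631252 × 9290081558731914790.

124

116685036631252 × 9290081558731914790 = 1084013506987952155732721115017080
Sum of its 34 digits: 124.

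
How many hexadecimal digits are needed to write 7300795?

6

7300795 in base 16 is 6F66BB, which has 6 digits.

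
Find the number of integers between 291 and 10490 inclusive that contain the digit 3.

3558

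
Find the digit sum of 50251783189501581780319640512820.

125

5+0+2+5+1+7+8+3+1+8+9+5+0+1+5+8+1+7+8+0+3+1+9+6+4+0+5+1+2+8+2+0 = 125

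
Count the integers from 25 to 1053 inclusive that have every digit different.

739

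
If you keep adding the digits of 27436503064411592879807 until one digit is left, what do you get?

2+7+4+3+6+5+0+3+0+6+4+4+1+1+5+9+2+8+7+9+8+0+7 = 101
1+0+1 = 2

2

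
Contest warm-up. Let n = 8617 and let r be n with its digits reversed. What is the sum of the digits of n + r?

26

Reversal of 8617 is 7168; 8617 + 7168 = 15785.
Digit sum of 15785: 1+5+7+8+5 = 26.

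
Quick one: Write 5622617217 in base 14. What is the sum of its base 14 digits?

61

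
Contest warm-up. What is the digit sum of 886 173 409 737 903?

8+8+6+1+7+3+4+0+9+7+3+7+9+0+3 = 75

75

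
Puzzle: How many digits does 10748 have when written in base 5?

6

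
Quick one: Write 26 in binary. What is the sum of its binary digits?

3

26 in base 2 is 11010.
Digit sum: 1+1+0+1+0 = 3.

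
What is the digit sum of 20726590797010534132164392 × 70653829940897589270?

162

20726590797010534132164392 × 70653829940897589270 = 1464413021426555304465585840005496000135273840
Sum of its 46 digits: 162.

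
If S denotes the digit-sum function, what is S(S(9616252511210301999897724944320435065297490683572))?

9

First digit sum: 216.
2+1+6 = 9.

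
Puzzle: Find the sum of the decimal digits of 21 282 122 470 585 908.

66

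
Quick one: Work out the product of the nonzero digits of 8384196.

8×3×8×4×1×9×6 = 41472

41472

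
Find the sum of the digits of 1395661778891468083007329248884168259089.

203

1+3+9+5+6+6+1+7+7+8+8+9+1+4+6+8+0+8+3+0+0+7+3+2+9+2+4+8+8+8+4+1+6+8+2+5+9+0+8+9 = 203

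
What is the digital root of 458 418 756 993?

6

4+5+8+4+1+8+7+5+6+9+9+3 = 69
6+9 = 15
1+5 = 6
(Equivalently, 458 418 756 993 mod 9 = 6.)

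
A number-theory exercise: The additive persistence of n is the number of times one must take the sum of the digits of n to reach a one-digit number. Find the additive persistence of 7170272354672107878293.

7170272354672107878293 → 98 → 17 → 8 (3 steps)

3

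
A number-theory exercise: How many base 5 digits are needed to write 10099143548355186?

10099143548355186 in base 5 is 41042203331441334331221, which has 23 digits.

23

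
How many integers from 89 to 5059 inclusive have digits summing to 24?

The integers in [89, 5059] that have digits summing to 24: 699, 789, 798, 879, 888, 897, …, 4983, 4992.
110 qualify.

110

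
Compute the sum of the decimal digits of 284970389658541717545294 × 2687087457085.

177

284970389658541717545294 × 2687087457085 = 765740359692092445248172382768707990
Sum of its 36 digits: 177.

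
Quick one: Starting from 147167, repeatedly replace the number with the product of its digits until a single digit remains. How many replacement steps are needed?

147167 → 1176 → 42 → 8 (3 steps)

3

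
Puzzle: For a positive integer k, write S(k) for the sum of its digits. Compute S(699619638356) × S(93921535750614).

S(699619638356) = 6+9+9+6+1+9+6+3+8+3+5+6 = 71.
S(93921535750614) = 9+3+9+2+1+5+3+5+7+5+0+6+1+4 = 60.
71 · 60 = 4260.

4260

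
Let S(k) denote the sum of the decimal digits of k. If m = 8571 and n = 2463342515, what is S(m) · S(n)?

735

S(8571) = 8+5+7+1 = 21.
S(2463342515) = 2+4+6+3+3+4+2+5+1+5 = 35.
21 · 35 = 735.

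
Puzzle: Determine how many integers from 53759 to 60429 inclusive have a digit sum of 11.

30

The integers in [53759, 60429] that have a digit sum of 11: 54002, 54011, 54020, 54101, 54110, 54200, …, 60401, 60410.
30 qualify.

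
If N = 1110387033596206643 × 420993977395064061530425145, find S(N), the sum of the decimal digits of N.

1110387033596206643 × 420993977395064061530425145 = 467466253721573658113627244880145003063238235
Sum of its 45 digits: 178.

178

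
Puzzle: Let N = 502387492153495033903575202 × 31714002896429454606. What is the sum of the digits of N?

189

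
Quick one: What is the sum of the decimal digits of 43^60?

43^60 = 101884316143293724639321438298548468859714407955178707917646514899729985508487047417041530122482001
Sum of its 99 digits: 451.

451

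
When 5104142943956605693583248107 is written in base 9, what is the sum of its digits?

131

5104142943956605693583248107 in base 9 is 106687534634446624362268670813.
Digit sum: 1+0+6+6+8+7+5+3+4+6+3+4+4+4+6+6+2+4+3+6+2+2+6+8+6+7+0+8+1+3 = 131.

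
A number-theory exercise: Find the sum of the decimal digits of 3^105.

225

3^105 = 125236737537878753441860054533045969266612127846243
Sum of its 51 digits: 225.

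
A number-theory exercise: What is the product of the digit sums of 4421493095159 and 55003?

S(4421493095159) = 4+4+2+1+4+9+3+0+9+5+1+5+9 = 56.
S(55003) = 5+5+0+0+3 = 13.
56 · 13 = 728.

728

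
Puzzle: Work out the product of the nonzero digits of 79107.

441

7×9×1×7 = 441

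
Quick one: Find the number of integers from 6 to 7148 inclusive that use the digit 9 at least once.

1920

The integers in [6, 7148] that use the digit 9 at least once: 9, 19, 29, 39, 49, 59, …, 7129, 7139.
1920 qualify.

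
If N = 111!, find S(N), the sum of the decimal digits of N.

693

111! = 1762952551090244663872161047107075788761409536026565516041574063347346955087248316436555574598462315773196047662837978913145847497199871623320096254145331200000000000000000000000000
Sum of its 181 digits: 693.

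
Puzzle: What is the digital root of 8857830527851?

8+8+5+7+8+3+0+5+2+7+8+5+1 = 67
6+7 = 13
1+3 = 4

4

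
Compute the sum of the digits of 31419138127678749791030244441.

120

3+1+4+1+9+1+3+8+1+2+7+6+7+8+7+4+9+7+9+1+0+3+0+2+4+4+4+4+1 = 120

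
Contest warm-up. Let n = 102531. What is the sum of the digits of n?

1+0+2+5+3+1 = 12

12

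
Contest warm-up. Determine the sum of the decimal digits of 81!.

486

81! = 5797126020747367985879734231578109105412357244731625958745865049716390179693892056256184534249745940480000000000000000000
Sum of its 121 digits: 486.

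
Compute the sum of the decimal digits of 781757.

35

7+8+1+7+5+7 = 35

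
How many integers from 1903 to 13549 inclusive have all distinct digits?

The integers in [1903, 13549] that have all distinct digits: 1903, 1904, 1905, 1906, 1907, 1908, …, 13548, 13549.
4903 qualify.

4903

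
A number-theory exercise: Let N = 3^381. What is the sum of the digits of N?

3^381 = 60701307829345189598774052427511817542263878230067241627714758618305019959491554026181355395005222312988332370503818752056184095339903896765894489087914722228298983367879572998390803
Sum of its 182 digits: 846.

846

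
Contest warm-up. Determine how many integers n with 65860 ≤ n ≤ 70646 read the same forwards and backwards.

48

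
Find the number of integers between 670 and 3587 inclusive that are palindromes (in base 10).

59

The integers in [670, 3587] that are palindromes (in base 10): 676, 686, 696, 707, 717, 727, …, 3443, 3553.
59 qualify.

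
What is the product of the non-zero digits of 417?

28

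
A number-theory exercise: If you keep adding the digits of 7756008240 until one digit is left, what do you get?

3

7+7+5+6+0+0+8+2+4+0 = 39
3+9 = 12
1+2 = 3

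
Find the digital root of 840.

3

8+4+0 = 12
1+2 = 3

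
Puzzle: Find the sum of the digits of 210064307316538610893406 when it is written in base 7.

92

210064307316538610893406 in base 7 is 3124322264104633566553312361.
Digit sum: 3+1+2+4+3+2+2+2+6+4+1+0+4+6+3+3+5+6+6+5+5+3+3+1+2+3+6+1 = 92.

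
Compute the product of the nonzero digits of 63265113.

6×3×2×6×5×1×1×3 = 3240

3240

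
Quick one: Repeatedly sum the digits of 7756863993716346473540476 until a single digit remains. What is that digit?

4

7+7+5+6+8+6+3+9+9+3+7+1+6+3+4+6+4+7+3+5+4+0+4+7+6 = 130
1+3+0 = 4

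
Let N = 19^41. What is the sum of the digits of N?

208

19^41 = 26847115986241183138017674520015691090350184323352819
Sum of its 53 digits: 208.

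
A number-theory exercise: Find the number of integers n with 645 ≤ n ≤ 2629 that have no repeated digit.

The integers in [645, 2629] that have no repeated digit: 645, 647, 648, 649, 650, 651, …, 2618, 2619.
1050 qualify.

1050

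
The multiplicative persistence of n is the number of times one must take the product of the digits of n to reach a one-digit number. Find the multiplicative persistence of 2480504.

1

2480504 → 0 (1 step)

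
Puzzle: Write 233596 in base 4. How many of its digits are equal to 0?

233596 in base 4 is 321001330.
The digit 0 appears 3 times.

3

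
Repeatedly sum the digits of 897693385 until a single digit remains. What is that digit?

4

8+9+7+6+9+3+3+8+5 = 58
5+8 = 13
1+3 = 4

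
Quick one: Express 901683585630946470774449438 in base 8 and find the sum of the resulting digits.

901683585630946470774449438 in base 8 is 564732732174547444140414022436.
Digit sum: 5+6+4+7+3+2+7+3+2+1+7+4+5+4+7+4+4+4+1+4+0+4+1+4+0+2+2+4+3+6 = 110.

110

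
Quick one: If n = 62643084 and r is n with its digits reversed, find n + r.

Reverse of 62643084 is 48034626.
62643084 + 48034626 = 110677710

110677710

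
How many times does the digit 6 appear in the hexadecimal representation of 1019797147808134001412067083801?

3

1019797147808134001412067083801 in base 16 is CDF246DED67ADF377E428C619.
The digit 6 appears 3 times.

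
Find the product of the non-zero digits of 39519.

3×9×5×1×9 = 1215

1215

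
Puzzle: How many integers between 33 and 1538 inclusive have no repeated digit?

The integers in [33, 1538] that have no repeated digit: 34, 35, 36, 37, 38, 39, …, 1537, 1538.
952 qualify.

952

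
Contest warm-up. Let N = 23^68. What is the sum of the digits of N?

23^68 = 395815547546888589884785370897911374203232682951121784754739562406761602882294255015821358881
Sum of its 93 digits: 448.

448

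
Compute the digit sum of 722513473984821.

66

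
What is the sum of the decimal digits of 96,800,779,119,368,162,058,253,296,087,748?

157

9+6+8+0+0+7+7+9+1+1+9+3+6+8+1+6+2+0+5+8+2+5+3+2+9+6+0+8+7+7+4+8 = 157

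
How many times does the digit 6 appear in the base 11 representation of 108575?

108575 in base 11 is 74635.
The digit 6 appears 1 time.

1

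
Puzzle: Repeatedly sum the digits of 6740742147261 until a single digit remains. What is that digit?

6

6+7+4+0+7+4+2+1+4+7+2+6+1 = 51
5+1 = 6
(Equivalently, 6740742147261 mod 9 = 6.)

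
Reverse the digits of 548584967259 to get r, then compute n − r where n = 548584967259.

-404184518586

Reverse of 548584967259 is 952769485845.
548584967259 − 952769485845 = -404184518586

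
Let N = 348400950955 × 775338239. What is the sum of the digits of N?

104

348400950955 × 775338239 = 270128579779375068245
Sum of its 21 digits: 104.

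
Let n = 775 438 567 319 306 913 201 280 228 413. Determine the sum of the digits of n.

7+7+5+4+3+8+5+6+7+3+1+9+3+0+6+9+1+3+2+0+1+2+8+0+2+2+8+4+1+3 = 120

120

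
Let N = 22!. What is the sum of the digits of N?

22! = 1124000727777607680000
Sum of its 22 digits: 72.

72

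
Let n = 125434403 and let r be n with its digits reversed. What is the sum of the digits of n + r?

52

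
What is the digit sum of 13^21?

91

13^21 = 247064529073450392704413
Sum of its 24 digits: 91.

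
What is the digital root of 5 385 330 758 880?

5+3+8+5+3+3+0+7+5+8+8+8+0 = 63
6+3 = 9

9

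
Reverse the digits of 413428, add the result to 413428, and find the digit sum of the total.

26

Reversal of 413428 is 824314; 413428 + 824314 = 1237742.
Digit sum of 1237742: 1+2+3+7+7+4+2 = 26.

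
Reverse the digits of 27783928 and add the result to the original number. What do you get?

Reverse of 27783928 is 82938772.
27783928 + 82938772 = 110722700

110722700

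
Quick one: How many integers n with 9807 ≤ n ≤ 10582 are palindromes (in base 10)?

The integers in [9807, 10582] that are palindromes (in base 10): 9889, 9999, 10001, 10101, 10201, 10301, 10401, 10501.
8 qualify.

8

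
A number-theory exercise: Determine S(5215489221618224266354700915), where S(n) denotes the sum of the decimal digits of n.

110

5+2+1+5+4+8+9+2+2+1+6+1+8+2+2+4+2+6+6+3+5+4+7+0+0+9+1+5 = 110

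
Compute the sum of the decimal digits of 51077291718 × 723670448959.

51077291718 × 723670448959 = 36963126629174872421562
Sum of its 23 digits: 102.

102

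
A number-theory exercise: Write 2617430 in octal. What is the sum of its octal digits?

25

2617430 in base 8 is 11770126.
Digit sum: 1+1+7+7+0+1+2+6 = 25.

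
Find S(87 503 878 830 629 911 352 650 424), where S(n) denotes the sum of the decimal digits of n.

116

8+7+5+0+3+8+7+8+8+3+0+6+2+9+9+1+1+3+5+2+6+5+0+4+2+4 = 116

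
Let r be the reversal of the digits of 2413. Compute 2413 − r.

Reverse of 2413 is 3142.
2413 − 3142 = -729

-729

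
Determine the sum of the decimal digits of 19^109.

19^109 = 24218235827108619536177258655689905274733087906973668975273015474087845429471321842394188336521448527266621220099983995505013875436008159779
Sum of its 140 digits: 658.

658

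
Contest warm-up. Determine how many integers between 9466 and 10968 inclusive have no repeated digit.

The integers in [9466, 10968] that have no repeated digit: 9467, 9468, 9470, 9471, 9472, 9473, …, 10967, 10968.
564 qualify.

564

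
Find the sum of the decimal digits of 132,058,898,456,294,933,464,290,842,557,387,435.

1+3+2+0+5+8+8+9+8+4+5+6+2+9+4+9+3+3+4+6+4+2+9+0+8+4+2+5+5+7+3+8+7+4+3+5 = 175

175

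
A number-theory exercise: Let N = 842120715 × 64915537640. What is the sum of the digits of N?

842120715 × 64915537640 = 54666718972006212600
Sum of its 20 digits: 78.

78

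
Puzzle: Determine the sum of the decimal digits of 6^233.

6^233 = 20381743856981705822770370561078571361121128142670992894654328979118751901656313476701529051985028018615495617338393795663401017896365810247379124268696113231078570640146453407727616
Sum of its 182 digits: 792.

792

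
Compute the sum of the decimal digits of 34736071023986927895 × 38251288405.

34736071023986927895 × 38251288405 = 1328699470795087651861584557475
Sum of its 31 digits: 162.

162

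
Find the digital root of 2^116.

4

The digital root of n equals n mod 9 (or 9 when 9 | n), so we need 2^116 mod 9.
2^116 ≡ 4 (mod 9), so the digital root is 4.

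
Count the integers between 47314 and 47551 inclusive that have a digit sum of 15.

The integers in [47314, 47551] that have a digit sum of 15: 47400.
1 qualifies.

1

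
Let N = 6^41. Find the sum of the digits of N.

6^41 = 80204967233062404407033075859456
Sum of its 32 digits: 126.

126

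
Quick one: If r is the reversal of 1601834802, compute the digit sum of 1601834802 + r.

48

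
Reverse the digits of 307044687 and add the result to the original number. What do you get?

1093485390

Reverse of 307044687 is 786440703.
307044687 + 786440703 = 1093485390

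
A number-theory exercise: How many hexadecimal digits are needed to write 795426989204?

795426989204 in base 16 is B93324A494, which has 10 digits.

10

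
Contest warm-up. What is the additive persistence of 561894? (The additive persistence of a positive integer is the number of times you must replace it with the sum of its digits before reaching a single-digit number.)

2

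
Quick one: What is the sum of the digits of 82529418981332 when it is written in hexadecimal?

82529418981332 in base 16 is 4B0F60B3AFD4.
Digit sum: 4+11+0+15+6+0+11+3+10+15+13+4 = 92.

92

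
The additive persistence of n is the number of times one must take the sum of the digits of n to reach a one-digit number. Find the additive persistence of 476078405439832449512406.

476078405439832449512406 → 105 → 6 (2 steps)

2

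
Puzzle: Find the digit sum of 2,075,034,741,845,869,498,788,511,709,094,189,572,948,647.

2+0+7+5+0+3+4+7+4+1+8+4+5+8+6+9+4+9+8+7+8+8+5+1+1+7+0+9+0+9+4+1+8+9+5+7+2+9+4+8+6+4+7 = 223

223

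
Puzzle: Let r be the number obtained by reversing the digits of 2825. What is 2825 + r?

Reverse of 2825 is 5282.
2825 + 5282 = 8107

8107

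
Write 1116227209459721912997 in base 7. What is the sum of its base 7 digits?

63

1116227209459721912997 in base 7 is 5553311050402415400130263.
Digit sum: 5+5+5+3+3+1+1+0+5+0+4+0+2+4+1+5+4+0+0+1+3+0+2+6+3 = 63.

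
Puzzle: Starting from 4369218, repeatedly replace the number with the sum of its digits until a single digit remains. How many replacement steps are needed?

2

4369218 → 33 → 6 (2 steps)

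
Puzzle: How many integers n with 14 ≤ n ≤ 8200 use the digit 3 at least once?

The integers in [14, 8200] that use the digit 3 at least once: 23, 30, 31, 32, 33, 34, …, 8183, 8193.
2933 qualify.

2933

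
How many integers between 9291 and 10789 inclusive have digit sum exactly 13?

67

The integers in [9291, 10789] that have digit sum exactly 13: 9301, 9310, 9400, 10039, 10048, 10057, …, 10741, 10750.
67 qualify.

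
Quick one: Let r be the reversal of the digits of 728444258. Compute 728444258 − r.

-124000569

Reverse of 728444258 is 852444827.
728444258 − 852444827 = -124000569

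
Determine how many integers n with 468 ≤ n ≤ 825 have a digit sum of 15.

The integers in [468, 825] that have a digit sum of 15: 474, 483, 492, 519, 528, 537, …, 816, 825.
34 qualify.

34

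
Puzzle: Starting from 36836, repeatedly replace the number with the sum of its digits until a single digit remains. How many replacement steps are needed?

2

36836 → 26 → 8 (2 steps)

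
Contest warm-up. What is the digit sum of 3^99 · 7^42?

387

3^99 · 7^42 = 53594706611313168557128827174868119080854980081539178581225157039368595742854184683
Sum of its 83 digits: 387.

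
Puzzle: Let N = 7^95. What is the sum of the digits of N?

7^95 = 192448176927753792547429509674553270117046659064950639670012217016224874137973943
Sum of its 81 digits: 364.

364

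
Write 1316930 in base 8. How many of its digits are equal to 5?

1316930 in base 8 is 5014102.
The digit 5 appears 1 time.

1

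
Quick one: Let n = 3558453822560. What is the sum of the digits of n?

3+5+5+8+4+5+3+8+2+2+5+6+0 = 56

56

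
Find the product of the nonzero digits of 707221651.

5880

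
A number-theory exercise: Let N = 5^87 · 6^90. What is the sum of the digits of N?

198

5^87 · 6^90 = 69823708544701699407131179835813818720331592000000000000000000000000000000000000000000000000000000000000000000000000000000000000000
Sum of its 131 digits: 198.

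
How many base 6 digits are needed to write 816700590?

12

816700590 in base 6 is 213012421130, which has 12 digits.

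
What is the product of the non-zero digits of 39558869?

3×9×5×5×8×8×6×9 = 2332800

2332800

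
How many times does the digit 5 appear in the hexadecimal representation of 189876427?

1

189876427 in base 16 is B5148CB.
The digit 5 appears 1 time.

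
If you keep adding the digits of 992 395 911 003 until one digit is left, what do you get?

6

9+9+2+3+9+5+9+1+1+0+0+3 = 51
5+1 = 6
(Equivalently, 992 395 911 003 mod 9 = 6.)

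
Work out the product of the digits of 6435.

360

6×4×3×5 = 360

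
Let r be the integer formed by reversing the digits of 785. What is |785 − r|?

198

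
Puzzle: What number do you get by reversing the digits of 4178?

Reversing 4178 gives 8714.

8714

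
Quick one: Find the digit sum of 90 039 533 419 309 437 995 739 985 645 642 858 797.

207

9+0+0+3+9+5+3+3+4+1+9+3+0+9+4+3+7+9+9+5+7+3+9+9+8+5+6+4+5+6+4+2+8+5+8+7+9+7 = 207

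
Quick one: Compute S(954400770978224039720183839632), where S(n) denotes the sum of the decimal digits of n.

9+5+4+4+0+0+7+7+0+9+7+8+2+2+4+0+3+9+7+2+0+1+8+3+8+3+9+6+3+2 = 132

132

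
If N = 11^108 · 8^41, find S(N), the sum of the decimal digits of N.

737

11^108 · 8^41 = 314122802737492902695994064453973686392380362604509323417652018136978562958630164793707809922879589805595807685157466448625018496869538729832793243648
Sum of its 150 digits: 737.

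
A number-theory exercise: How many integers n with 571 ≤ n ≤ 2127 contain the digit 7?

461

The integers in [571, 2127] that contain the digit 7: 571, 572, 573, 574, 575, 576, …, 2117, 2127.
461 qualify.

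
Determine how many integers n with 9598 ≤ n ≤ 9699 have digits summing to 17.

3

The integers in [9598, 9699] that have digits summing to 17: 9602, 9611, 9620.
3 qualify.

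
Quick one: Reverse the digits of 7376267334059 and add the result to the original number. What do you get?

16880604960796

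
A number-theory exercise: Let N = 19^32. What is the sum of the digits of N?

199

19^32 = 83198449060887472631428936505541918917761
Sum of its 41 digits: 199.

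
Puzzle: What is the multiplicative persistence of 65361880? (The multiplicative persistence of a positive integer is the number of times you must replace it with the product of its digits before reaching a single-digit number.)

65361880 → 0 (1 step)

1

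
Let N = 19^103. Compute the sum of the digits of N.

19^103 = 514779090375810361297671493402151514066302380584044519758765182314002057469628889347277572217670841943987003242642729881177352708859
Sum of its 132 digits: 586.

586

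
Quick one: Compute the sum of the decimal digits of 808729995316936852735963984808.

8+0+8+7+2+9+9+9+5+3+1+6+9+3+6+8+5+2+7+3+5+9+6+3+9+8+4+8+0+8 = 170

170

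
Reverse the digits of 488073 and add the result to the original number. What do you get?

Reverse of 488073 is 370884.
488073 + 370884 = 858957

858957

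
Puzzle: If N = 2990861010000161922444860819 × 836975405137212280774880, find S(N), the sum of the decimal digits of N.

2990861010000161922444860819 × 836975405137212280774880 = 2503277105553977435766649371327924692721731071426720
Sum of its 52 digits: 223.

223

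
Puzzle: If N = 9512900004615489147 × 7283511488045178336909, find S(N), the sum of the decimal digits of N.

9512900004615489147 × 7283511488045178336909 = 69287316468241945226303966959682999026623
Sum of its 41 digits: 207.

207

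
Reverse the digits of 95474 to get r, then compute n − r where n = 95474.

Reverse of 95474 is 47459.
95474 − 47459 = 48015

48015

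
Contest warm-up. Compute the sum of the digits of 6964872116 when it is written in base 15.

76

6964872116 in base 15 is 2AB6CAC2B.
Digit sum: 2+10+11+6+12+10+12+2+11 = 76.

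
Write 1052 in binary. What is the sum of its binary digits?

4

1052 in base 2 is 10000011100.
Digit sum: 1+0+0+0+0+0+1+1+1+0+0 = 4.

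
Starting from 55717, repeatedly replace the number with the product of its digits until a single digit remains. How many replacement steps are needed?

55717 → 1225 → 20 → 0 (3 steps)

3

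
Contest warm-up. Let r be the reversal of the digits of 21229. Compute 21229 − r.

-70983

Reverse of 21229 is 92212.
21229 − 92212 = -70983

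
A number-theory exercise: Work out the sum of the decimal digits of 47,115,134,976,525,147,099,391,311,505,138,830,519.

4+7+1+1+5+1+3+4+9+7+6+5+2+5+1+4+7+0+9+9+3+9+1+3+1+1+5+0+5+1+3+8+8+3+0+5+1+9 = 156

156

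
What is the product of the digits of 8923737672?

5334336

8×9×2×3×7×3×7×6×7×2 = 5334336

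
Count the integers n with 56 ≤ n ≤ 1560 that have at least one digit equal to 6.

The integers in [56, 1560] that have at least one digit equal to 6: 56, 60, 61, 62, 63, 64, …, 1556, 1560.
368 qualify.

368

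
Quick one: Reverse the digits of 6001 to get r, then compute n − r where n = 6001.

Reverse of 6001 is 1006.
6001 − 1006 = 4995

4995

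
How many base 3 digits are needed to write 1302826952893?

26

1302826952893 in base 3 is 11121112211020202112120011, which has 26 digits.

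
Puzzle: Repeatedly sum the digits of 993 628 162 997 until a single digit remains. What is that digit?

9+9+3+6+2+8+1+6+2+9+9+7 = 71
7+1 = 8
(Equivalently, 993 628 162 997 mod 9 = 8.)

8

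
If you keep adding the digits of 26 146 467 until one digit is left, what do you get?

9

2+6+1+4+6+4+6+7 = 36
3+6 = 9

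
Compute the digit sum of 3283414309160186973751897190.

3+2+8+3+4+1+4+3+0+9+1+6+0+1+8+6+9+7+3+7+5+1+8+9+7+1+9+0 = 125

125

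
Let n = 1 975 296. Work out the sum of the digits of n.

39

1+9+7+5+2+9+6 = 39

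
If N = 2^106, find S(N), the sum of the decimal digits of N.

142

2^106 = 81129638414606681695789005144064
Sum of its 32 digits: 142.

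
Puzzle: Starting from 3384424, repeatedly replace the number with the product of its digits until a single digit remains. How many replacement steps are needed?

3384424 → 9216 → 108 → 0 (3 steps)

3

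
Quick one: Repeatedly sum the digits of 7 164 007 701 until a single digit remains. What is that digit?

7+1+6+4+0+0+7+7+0+1 = 33
3+3 = 6
(Equivalently, 7 164 007 701 mod 9 = 6.)

6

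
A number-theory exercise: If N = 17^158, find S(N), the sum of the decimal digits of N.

847

17^158 = 257590343219444812334126125943869207082523159110732011996017454567504773416028744310294903357081950599846073333759720843950791588723965809522065732880579232013754128947519277816901623083739331809
Sum of its 195 digits: 847.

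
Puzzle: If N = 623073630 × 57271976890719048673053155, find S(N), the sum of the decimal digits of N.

177

623073630 × 57271976890719048673053155 = 35684658538576430966865912468802650
Sum of its 35 digits: 177.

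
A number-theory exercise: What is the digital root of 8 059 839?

8+0+5+9+8+3+9 = 42
4+2 = 6
(Equivalently, 8 059 839 mod 9 = 6.)

6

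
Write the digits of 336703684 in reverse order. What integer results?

486307633

Reversing 336703684 gives 486307633.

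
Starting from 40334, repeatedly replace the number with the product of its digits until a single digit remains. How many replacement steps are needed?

1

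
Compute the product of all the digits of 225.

2×2×5 = 20

20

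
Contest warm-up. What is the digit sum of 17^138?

17^138 = 63379841708354184291649315241514160895761784827476047842480706135032921282001556595949971339930092933032593004211965934504387273772851503652146965372526151434059073877409
Sum of its 170 digits: 739.

739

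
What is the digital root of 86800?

4

8+6+8+0+0 = 22
2+2 = 4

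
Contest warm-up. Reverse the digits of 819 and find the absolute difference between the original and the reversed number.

99

Reverse of 819 is 918.
|819 − 918| = 99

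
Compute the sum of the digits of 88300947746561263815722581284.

8+8+3+0+0+9+4+7+7+4+6+5+6+1+2+6+3+8+1+5+7+2+2+5+8+1+2+8+4 = 132

132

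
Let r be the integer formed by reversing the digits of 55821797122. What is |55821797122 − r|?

33642084267

Reverse of 55821797122 is 22179712855.
|55821797122 − 22179712855| = 33642084267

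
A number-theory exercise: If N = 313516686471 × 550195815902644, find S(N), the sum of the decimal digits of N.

114

313516686471 × 550195815902644 = 172495569112005274807929324
Sum of its 27 digits: 114.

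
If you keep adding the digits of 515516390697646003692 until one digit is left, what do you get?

3

5+1+5+5+1+6+3+9+0+6+9+7+6+4+6+0+0+3+6+9+2 = 93
9+3 = 12
1+2 = 3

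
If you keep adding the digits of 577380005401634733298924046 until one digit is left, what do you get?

2

5+7+7+3+8+0+0+0+5+4+0+1+6+3+4+7+3+3+2+9+8+9+2+4+0+4+6 = 110
1+1+0 = 2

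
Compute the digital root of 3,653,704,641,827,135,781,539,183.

3+6+5+3+7+0+4+6+4+1+8+2+7+1+3+5+7+8+1+5+3+9+1+8+3 = 110
1+1+0 = 2
(Equivalently, 3,653,704,641,827,135,781,539,183 mod 9 = 2.)

2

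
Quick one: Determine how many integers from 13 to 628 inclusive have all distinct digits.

462

The integers in [13, 628] that have all distinct digits: 13, 14, 15, 16, 17, 18, …, 627, 628.
462 qualify.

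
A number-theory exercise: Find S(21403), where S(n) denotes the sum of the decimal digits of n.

10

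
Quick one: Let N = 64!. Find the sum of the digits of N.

64! = 126886932185884164103433389335161480802865516174545192198801894375214704230400000000000000
Sum of its 90 digits: 324.

324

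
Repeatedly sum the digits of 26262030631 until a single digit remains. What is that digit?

2+6+2+6+2+0+3+0+6+3+1 = 31
3+1 = 4

4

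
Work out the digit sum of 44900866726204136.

4+4+9+0+0+8+6+6+7+2+6+2+0+4+1+3+6 = 68

68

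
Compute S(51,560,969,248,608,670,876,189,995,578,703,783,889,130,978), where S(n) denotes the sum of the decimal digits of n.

5+1+5+6+0+9+6+9+2+4+8+6+0+8+6+7+0+8+7+6+1+8+9+9+9+5+5+7+8+7+0+3+7+8+3+8+8+9+1+3+0+9+7+8 = 245

245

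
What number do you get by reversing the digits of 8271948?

Reversing 8271948 gives 8491728.

8491728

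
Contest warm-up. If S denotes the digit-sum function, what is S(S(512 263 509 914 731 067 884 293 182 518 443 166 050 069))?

First digit sum: 174.
1+7+4 = 12.

12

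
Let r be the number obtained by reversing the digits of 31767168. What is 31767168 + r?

117943881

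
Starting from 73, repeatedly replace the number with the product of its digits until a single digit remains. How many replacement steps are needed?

73 → 21 → 2 (2 steps)

2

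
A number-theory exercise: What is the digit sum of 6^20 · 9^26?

207

6^20 · 9^26 = 23622739081234139748069694897937596809216
Sum of its 41 digits: 207.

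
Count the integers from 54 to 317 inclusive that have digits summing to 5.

The integers in [54, 317] that have digits summing to 5: 104, 113, 122, 131, 140, 203, …, 302, 311.
11 qualify.

11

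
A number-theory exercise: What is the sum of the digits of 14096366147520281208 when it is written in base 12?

14096366147520281208 in base 12 is 642B2133165A4A00A0.
Digit sum: 6+4+2+11+2+1+3+3+1+6+5+10+4+10+0+0+10+0 = 78.

78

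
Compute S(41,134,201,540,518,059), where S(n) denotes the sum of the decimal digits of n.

4+1+1+3+4+2+0+1+5+4+0+5+1+8+0+5+9 = 53

53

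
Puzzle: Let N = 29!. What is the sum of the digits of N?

126

29! = 8841761993739701954543616000000
Sum of its 31 digits: 126.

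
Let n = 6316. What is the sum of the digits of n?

16

6+3+1+6 = 16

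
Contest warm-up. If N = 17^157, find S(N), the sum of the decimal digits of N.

827

17^157 = 15152373130555577196125066231992306298971950535925412470353967915735574906825220253546759021004820623520357254927042402585340681689645047618945043110622307765514948761618781048053036651984666577
Sum of its 194 digits: 827.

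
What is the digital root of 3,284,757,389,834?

8

3+2+8+4+7+5+7+3+8+9+8+3+4 = 71
7+1 = 8
(Equivalently, 3,284,757,389,834 mod 9 = 8.)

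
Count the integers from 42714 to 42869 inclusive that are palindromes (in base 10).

2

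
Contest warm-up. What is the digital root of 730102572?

7+3+0+1+0+2+5+7+2 = 27
2+7 = 9

9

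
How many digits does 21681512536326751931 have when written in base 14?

17

21681512536326751931 in base 14 is 9D5270A1D32AA408B, which has 17 digits.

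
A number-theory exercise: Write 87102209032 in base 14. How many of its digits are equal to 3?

1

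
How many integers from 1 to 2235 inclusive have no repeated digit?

The integers in [1, 2235] that have no repeated digit: 1, 2, 3, 4, 5, 6, …, 2197, 2198.
1354 qualify.

1354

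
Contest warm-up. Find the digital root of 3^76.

9

The digital root of n equals n mod 9 (or 9 when 9 | n), so we need 3^76 mod 9.
3^76 ≡ 0 (mod 9), so the digital root is 9.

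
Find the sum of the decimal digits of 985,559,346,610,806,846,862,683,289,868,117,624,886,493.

9+8+5+5+5+9+3+4+6+6+1+0+8+0+6+8+4+6+8+6+2+6+8+3+2+8+9+8+6+8+1+1+7+6+2+4+8+8+6+4+9+3 = 226

226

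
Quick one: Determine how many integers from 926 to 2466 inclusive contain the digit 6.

377

The integers in [926, 2466] that contain the digit 6: 926, 936, 946, 956, 960, 961, …, 2465, 2466.
377 qualify.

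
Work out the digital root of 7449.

6

7+4+4+9 = 24
2+4 = 6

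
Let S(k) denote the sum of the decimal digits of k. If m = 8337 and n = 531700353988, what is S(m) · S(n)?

1092

S(8337) = 8+3+3+7 = 21.
S(531700353988) = 5+3+1+7+0+0+3+5+3+9+8+8 = 52.
21 · 52 = 1092.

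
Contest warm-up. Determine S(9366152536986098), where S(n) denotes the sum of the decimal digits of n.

9+3+6+6+1+5+2+5+3+6+9+8+6+0+9+8 = 86

86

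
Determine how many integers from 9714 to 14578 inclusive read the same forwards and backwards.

49

The integers in [9714, 14578] that read the same forwards and backwards: 9779, 9889, 9999, 10001, 10101, 10201, …, 14441, 14541.
49 qualify.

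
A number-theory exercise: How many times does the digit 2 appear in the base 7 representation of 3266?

3266 in base 7 is 12344.
The digit 2 appears 1 time.

1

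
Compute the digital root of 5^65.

The digital root of n equals n mod 9 (or 9 when 9 | n), so we need 5^65 mod 9.
5^65 ≡ 2 (mod 9), so the digital root is 2.

2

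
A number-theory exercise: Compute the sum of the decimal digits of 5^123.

5^123 = 94039548065783000637498922977779654225493244541767001720700136502273380756378173828125
Sum of its 86 digits: 377.

377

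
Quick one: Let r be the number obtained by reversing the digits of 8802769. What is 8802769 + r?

Reverse of 8802769 is 9672088.
8802769 + 9672088 = 18474857

18474857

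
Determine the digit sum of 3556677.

39

3+5+5+6+6+7+7 = 39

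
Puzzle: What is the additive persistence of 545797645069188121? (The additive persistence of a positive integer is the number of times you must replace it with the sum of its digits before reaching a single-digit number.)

545797645069188121 → 88 → 16 → 7 (3 steps)

3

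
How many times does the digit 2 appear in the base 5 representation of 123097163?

123097163 in base 5 is 223003102123.
The digit 2 appears 4 times.

4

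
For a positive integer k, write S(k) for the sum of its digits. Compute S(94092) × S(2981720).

696

S(94092) = 9+4+0+9+2 = 24.
S(2981720) = 2+9+8+1+7+2+0 = 29.
24 · 29 = 696.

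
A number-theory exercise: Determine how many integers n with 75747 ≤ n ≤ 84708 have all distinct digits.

2693

The integers in [75747, 84708] that have all distinct digits: 75801, 75802, 75803, 75804, 75806, 75809, …, 84705, 84706.
2693 qualify.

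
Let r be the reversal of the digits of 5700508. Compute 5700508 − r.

Reverse of 5700508 is 8050075.
5700508 − 8050075 = -2349567

-2349567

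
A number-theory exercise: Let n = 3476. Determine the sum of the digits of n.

20

3+4+7+6 = 20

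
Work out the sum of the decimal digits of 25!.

72

25! = 15511210043330985984000000
Sum of its 26 digits: 72.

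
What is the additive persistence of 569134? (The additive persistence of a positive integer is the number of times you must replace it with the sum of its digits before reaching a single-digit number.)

3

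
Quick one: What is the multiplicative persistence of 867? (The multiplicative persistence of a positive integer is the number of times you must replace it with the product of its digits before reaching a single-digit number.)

867 → 336 → 54 → 20 → 0 (4 steps)

4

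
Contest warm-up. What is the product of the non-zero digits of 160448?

768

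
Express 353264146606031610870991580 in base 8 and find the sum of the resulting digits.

353264146606031610870991580 in base 8 is 222066457412650213402551705334.
Digit sum: 2+2+2+0+6+6+4+5+7+4+1+2+6+5+0+2+1+3+4+0+2+5+5+1+7+0+5+3+3+4 = 97.

97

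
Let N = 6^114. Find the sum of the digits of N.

414

6^114 = 51196767818932398352996442938060122617228848590636949323603892304516667363736020735492096
Sum of its 89 digits: 414.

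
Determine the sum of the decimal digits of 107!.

107! = 12265202031961379393517517010387338887131568154382945052653251412013535324922144249034658613287059061933743916719318560380966506520420000368175349760000000000000000000000000
Sum of its 173 digits: 594.

594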